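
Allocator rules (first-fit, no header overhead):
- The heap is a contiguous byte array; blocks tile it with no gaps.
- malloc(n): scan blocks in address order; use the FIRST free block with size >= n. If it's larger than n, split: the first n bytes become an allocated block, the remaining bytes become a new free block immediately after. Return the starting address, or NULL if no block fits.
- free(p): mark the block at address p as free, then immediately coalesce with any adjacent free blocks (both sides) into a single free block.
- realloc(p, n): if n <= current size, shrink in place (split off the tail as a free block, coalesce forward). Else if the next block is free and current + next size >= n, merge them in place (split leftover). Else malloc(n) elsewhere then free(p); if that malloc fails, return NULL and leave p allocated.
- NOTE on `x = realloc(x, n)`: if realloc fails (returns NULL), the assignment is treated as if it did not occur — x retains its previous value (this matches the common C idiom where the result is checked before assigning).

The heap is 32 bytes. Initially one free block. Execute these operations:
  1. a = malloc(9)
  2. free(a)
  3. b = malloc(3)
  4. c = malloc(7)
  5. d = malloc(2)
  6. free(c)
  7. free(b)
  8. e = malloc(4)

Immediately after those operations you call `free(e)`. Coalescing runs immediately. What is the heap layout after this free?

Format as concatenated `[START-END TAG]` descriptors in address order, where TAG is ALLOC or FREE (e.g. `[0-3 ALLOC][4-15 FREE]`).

Op 1: a = malloc(9) -> a = 0; heap: [0-8 ALLOC][9-31 FREE]
Op 2: free(a) -> (freed a); heap: [0-31 FREE]
Op 3: b = malloc(3) -> b = 0; heap: [0-2 ALLOC][3-31 FREE]
Op 4: c = malloc(7) -> c = 3; heap: [0-2 ALLOC][3-9 ALLOC][10-31 FREE]
Op 5: d = malloc(2) -> d = 10; heap: [0-2 ALLOC][3-9 ALLOC][10-11 ALLOC][12-31 FREE]
Op 6: free(c) -> (freed c); heap: [0-2 ALLOC][3-9 FREE][10-11 ALLOC][12-31 FREE]
Op 7: free(b) -> (freed b); heap: [0-9 FREE][10-11 ALLOC][12-31 FREE]
Op 8: e = malloc(4) -> e = 0; heap: [0-3 ALLOC][4-9 FREE][10-11 ALLOC][12-31 FREE]
free(e): e = 0 -> block [0-3 ALLOC]; mark free, coalesce with adjacent free neighbors -> [0-9 FREE][10-11 ALLOC][12-31 FREE]

Answer: [0-9 FREE][10-11 ALLOC][12-31 FREE]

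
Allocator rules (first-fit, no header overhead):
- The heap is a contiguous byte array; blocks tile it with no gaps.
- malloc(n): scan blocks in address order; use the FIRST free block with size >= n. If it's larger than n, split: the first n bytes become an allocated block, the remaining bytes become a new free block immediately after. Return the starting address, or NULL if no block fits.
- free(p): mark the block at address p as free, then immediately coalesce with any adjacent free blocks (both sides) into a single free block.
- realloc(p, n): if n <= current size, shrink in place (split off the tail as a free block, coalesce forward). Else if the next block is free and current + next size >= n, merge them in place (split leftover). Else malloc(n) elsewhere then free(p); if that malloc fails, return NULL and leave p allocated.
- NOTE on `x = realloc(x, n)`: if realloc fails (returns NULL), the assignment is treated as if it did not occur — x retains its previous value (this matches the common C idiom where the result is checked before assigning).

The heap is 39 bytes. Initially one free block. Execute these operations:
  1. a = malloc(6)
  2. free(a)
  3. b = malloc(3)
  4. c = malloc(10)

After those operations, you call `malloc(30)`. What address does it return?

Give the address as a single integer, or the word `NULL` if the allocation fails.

Answer: NULL

Derivation:
Op 1: a = malloc(6) -> a = 0; heap: [0-5 ALLOC][6-38 FREE]
Op 2: free(a) -> (freed a); heap: [0-38 FREE]
Op 3: b = malloc(3) -> b = 0; heap: [0-2 ALLOC][3-38 FREE]
Op 4: c = malloc(10) -> c = 3; heap: [0-2 ALLOC][3-12 ALLOC][13-38 FREE]
malloc(30): first-fit scan over [0-2 ALLOC][3-12 ALLOC][13-38 FREE] -> NULL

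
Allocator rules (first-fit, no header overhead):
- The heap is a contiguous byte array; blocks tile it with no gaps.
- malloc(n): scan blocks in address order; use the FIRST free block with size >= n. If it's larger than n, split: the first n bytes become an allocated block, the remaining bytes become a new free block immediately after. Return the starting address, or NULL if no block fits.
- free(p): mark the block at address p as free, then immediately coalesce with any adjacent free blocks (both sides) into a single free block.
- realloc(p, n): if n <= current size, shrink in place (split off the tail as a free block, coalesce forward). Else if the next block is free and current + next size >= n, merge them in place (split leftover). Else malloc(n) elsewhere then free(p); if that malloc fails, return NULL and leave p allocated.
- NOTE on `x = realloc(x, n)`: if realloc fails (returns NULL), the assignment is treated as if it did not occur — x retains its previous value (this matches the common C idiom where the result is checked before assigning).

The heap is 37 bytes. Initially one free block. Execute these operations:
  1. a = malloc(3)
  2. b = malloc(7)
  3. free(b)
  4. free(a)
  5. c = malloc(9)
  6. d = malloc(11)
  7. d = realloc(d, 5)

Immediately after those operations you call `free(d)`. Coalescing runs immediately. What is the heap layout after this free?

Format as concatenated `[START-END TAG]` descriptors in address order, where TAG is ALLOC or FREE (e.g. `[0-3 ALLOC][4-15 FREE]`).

Answer: [0-8 ALLOC][9-36 FREE]

Derivation:
Op 1: a = malloc(3) -> a = 0; heap: [0-2 ALLOC][3-36 FREE]
Op 2: b = malloc(7) -> b = 3; heap: [0-2 ALLOC][3-9 ALLOC][10-36 FREE]
Op 3: free(b) -> (freed b); heap: [0-2 ALLOC][3-36 FREE]
Op 4: free(a) -> (freed a); heap: [0-36 FREE]
Op 5: c = malloc(9) -> c = 0; heap: [0-8 ALLOC][9-36 FREE]
Op 6: d = malloc(11) -> d = 9; heap: [0-8 ALLOC][9-19 ALLOC][20-36 FREE]
Op 7: d = realloc(d, 5) -> d = 9; heap: [0-8 ALLOC][9-13 ALLOC][14-36 FREE]
free(d): d = 9 -> block [9-13 ALLOC]; mark free, coalesce with adjacent free neighbors -> [0-8 ALLOC][9-36 FREE]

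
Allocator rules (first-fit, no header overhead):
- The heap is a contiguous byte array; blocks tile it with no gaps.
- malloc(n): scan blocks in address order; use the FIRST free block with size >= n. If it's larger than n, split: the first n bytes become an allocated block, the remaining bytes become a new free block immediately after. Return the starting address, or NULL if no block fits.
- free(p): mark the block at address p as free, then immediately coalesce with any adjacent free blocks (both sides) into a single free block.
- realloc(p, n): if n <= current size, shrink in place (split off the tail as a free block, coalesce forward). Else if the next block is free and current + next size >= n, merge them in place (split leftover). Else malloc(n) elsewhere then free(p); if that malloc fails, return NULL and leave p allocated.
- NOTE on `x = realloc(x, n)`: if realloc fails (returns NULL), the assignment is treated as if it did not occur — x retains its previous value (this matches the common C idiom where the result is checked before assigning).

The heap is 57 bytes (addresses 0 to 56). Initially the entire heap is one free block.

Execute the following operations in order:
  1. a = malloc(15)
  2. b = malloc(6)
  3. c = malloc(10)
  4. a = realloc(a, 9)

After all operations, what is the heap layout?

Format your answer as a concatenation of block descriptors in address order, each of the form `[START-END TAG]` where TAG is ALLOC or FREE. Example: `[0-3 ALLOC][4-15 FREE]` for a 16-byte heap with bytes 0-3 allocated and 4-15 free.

Op 1: a = malloc(15) -> a = 0; heap: [0-14 ALLOC][15-56 FREE]
Op 2: b = malloc(6) -> b = 15; heap: [0-14 ALLOC][15-20 ALLOC][21-56 FREE]
Op 3: c = malloc(10) -> c = 21; heap: [0-14 ALLOC][15-20 ALLOC][21-30 ALLOC][31-56 FREE]
Op 4: a = realloc(a, 9) -> a = 0; heap: [0-8 ALLOC][9-14 FREE][15-20 ALLOC][21-30 ALLOC][31-56 FREE]

Answer: [0-8 ALLOC][9-14 FREE][15-20 ALLOC][21-30 ALLOC][31-56 FREE]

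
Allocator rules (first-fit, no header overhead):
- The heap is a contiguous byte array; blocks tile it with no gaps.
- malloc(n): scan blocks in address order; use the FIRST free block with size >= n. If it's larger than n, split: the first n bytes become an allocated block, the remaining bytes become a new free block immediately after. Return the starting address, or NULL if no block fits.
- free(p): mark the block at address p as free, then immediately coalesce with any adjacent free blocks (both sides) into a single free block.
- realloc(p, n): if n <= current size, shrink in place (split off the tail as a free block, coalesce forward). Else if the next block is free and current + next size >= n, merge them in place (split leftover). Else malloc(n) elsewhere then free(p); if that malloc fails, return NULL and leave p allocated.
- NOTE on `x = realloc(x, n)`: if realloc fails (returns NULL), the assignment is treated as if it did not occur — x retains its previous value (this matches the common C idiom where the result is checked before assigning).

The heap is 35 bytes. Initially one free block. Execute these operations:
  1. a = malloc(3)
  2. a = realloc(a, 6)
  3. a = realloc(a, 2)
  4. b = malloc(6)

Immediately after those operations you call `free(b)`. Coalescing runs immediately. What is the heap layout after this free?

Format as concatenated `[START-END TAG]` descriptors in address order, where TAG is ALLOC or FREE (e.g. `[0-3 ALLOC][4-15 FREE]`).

Answer: [0-1 ALLOC][2-34 FREE]

Derivation:
Op 1: a = malloc(3) -> a = 0; heap: [0-2 ALLOC][3-34 FREE]
Op 2: a = realloc(a, 6) -> a = 0; heap: [0-5 ALLOC][6-34 FREE]
Op 3: a = realloc(a, 2) -> a = 0; heap: [0-1 ALLOC][2-34 FREE]
Op 4: b = malloc(6) -> b = 2; heap: [0-1 ALLOC][2-7 ALLOC][8-34 FREE]
free(b): b = 2 -> block [2-7 ALLOC]; mark free, coalesce with adjacent free neighbors -> [0-1 ALLOC][2-34 FREE]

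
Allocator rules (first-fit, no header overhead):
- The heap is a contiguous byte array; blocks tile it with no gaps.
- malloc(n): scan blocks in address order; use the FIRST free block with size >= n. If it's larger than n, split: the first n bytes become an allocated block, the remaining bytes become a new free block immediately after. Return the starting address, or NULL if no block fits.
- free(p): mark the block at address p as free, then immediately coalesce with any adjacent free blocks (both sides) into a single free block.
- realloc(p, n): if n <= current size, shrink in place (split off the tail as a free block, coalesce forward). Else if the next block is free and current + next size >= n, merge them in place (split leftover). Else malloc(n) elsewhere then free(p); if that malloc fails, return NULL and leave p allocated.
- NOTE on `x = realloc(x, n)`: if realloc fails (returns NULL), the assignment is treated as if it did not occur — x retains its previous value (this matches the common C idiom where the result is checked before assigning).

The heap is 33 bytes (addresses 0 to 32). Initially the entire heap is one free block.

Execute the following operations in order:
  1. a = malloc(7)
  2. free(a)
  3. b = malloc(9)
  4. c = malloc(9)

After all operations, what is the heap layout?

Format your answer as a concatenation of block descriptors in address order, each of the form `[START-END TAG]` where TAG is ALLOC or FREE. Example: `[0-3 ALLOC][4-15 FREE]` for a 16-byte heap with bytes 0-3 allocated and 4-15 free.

Op 1: a = malloc(7) -> a = 0; heap: [0-6 ALLOC][7-32 FREE]
Op 2: free(a) -> (freed a); heap: [0-32 FREE]
Op 3: b = malloc(9) -> b = 0; heap: [0-8 ALLOC][9-32 FREE]
Op 4: c = malloc(9) -> c = 9; heap: [0-8 ALLOC][9-17 ALLOC][18-32 FREE]

Answer: [0-8 ALLOC][9-17 ALLOC][18-32 FREE]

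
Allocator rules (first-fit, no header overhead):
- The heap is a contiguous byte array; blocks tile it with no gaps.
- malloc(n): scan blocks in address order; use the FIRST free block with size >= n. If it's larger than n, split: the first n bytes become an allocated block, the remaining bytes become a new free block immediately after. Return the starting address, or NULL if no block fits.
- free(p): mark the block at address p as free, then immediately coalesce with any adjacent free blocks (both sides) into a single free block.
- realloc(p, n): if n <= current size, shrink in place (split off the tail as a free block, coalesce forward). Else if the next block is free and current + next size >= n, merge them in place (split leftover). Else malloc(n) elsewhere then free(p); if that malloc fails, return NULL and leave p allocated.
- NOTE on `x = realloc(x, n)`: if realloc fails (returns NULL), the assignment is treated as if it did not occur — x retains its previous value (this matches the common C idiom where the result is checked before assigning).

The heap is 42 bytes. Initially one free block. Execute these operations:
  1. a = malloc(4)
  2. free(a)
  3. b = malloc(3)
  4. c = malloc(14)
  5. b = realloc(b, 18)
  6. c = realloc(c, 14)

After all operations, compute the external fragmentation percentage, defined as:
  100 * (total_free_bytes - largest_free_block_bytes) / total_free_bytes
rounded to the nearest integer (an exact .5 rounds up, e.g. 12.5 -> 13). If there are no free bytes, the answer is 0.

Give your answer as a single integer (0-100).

Op 1: a = malloc(4) -> a = 0; heap: [0-3 ALLOC][4-41 FREE]
Op 2: free(a) -> (freed a); heap: [0-41 FREE]
Op 3: b = malloc(3) -> b = 0; heap: [0-2 ALLOC][3-41 FREE]
Op 4: c = malloc(14) -> c = 3; heap: [0-2 ALLOC][3-16 ALLOC][17-41 FREE]
Op 5: b = realloc(b, 18) -> b = 17; heap: [0-2 FREE][3-16 ALLOC][17-34 ALLOC][35-41 FREE]
Op 6: c = realloc(c, 14) -> c = 3; heap: [0-2 FREE][3-16 ALLOC][17-34 ALLOC][35-41 FREE]
Free blocks: [3 7] total_free=10 largest=7 -> 100*(10-7)/10 = 300/10 = 30

Answer: 30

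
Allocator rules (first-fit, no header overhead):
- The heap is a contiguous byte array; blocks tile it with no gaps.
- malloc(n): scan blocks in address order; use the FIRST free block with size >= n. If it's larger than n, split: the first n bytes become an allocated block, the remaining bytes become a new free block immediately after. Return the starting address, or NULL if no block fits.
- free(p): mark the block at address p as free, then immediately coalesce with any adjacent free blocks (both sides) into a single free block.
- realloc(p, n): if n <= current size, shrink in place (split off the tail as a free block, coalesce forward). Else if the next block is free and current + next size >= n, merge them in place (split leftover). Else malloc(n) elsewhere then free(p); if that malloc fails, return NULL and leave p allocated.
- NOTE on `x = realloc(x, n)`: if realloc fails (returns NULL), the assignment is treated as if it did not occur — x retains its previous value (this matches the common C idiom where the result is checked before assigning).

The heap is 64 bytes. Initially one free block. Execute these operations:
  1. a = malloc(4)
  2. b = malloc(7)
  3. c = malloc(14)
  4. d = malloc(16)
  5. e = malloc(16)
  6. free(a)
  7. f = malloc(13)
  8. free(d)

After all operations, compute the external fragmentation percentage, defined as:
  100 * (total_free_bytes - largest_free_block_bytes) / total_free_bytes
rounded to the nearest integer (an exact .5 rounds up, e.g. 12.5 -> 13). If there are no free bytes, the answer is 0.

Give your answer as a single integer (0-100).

Op 1: a = malloc(4) -> a = 0; heap: [0-3 ALLOC][4-63 FREE]
Op 2: b = malloc(7) -> b = 4; heap: [0-3 ALLOC][4-10 ALLOC][11-63 FREE]
Op 3: c = malloc(14) -> c = 11; heap: [0-3 ALLOC][4-10 ALLOC][11-24 ALLOC][25-63 FREE]
Op 4: d = malloc(16) -> d = 25; heap: [0-3 ALLOC][4-10 ALLOC][11-24 ALLOC][25-40 ALLOC][41-63 FREE]
Op 5: e = malloc(16) -> e = 41; heap: [0-3 ALLOC][4-10 ALLOC][11-24 ALLOC][25-40 ALLOC][41-56 ALLOC][57-63 FREE]
Op 6: free(a) -> (freed a); heap: [0-3 FREE][4-10 ALLOC][11-24 ALLOC][25-40 ALLOC][41-56 ALLOC][57-63 FREE]
Op 7: f = malloc(13) -> f = NULL; heap: [0-3 FREE][4-10 ALLOC][11-24 ALLOC][25-40 ALLOC][41-56 ALLOC][57-63 FREE]
Op 8: free(d) -> (freed d); heap: [0-3 FREE][4-10 ALLOC][11-24 ALLOC][25-40 FREE][41-56 ALLOC][57-63 FREE]
Free blocks: [4 16 7] total_free=27 largest=16 -> 100*(27-16)/27 = 1100/27 ≈ 40.741 -> rounds to 41

Answer: 41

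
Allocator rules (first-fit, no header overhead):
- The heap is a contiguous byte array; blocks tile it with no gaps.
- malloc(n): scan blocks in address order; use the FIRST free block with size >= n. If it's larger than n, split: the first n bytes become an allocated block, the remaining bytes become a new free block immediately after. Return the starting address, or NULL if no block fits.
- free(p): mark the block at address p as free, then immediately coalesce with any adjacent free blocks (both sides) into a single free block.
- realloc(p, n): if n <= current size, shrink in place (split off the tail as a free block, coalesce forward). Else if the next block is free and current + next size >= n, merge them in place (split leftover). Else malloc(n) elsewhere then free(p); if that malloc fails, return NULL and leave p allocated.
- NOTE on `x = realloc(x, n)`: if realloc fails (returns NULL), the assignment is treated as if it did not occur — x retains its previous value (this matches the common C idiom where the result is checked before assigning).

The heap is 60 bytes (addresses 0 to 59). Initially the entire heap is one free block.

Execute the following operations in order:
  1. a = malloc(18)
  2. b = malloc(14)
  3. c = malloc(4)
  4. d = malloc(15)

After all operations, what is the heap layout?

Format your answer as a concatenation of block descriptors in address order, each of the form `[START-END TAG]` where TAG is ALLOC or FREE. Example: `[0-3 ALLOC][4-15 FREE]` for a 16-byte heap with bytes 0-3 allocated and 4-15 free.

Answer: [0-17 ALLOC][18-31 ALLOC][32-35 ALLOC][36-50 ALLOC][51-59 FREE]

Derivation:
Op 1: a = malloc(18) -> a = 0; heap: [0-17 ALLOC][18-59 FREE]
Op 2: b = malloc(14) -> b = 18; heap: [0-17 ALLOC][18-31 ALLOC][32-59 FREE]
Op 3: c = malloc(4) -> c = 32; heap: [0-17 ALLOC][18-31 ALLOC][32-35 ALLOC][36-59 FREE]
Op 4: d = malloc(15) -> d = 36; heap: [0-17 ALLOC][18-31 ALLOC][32-35 ALLOC][36-50 ALLOC][51-59 FREE]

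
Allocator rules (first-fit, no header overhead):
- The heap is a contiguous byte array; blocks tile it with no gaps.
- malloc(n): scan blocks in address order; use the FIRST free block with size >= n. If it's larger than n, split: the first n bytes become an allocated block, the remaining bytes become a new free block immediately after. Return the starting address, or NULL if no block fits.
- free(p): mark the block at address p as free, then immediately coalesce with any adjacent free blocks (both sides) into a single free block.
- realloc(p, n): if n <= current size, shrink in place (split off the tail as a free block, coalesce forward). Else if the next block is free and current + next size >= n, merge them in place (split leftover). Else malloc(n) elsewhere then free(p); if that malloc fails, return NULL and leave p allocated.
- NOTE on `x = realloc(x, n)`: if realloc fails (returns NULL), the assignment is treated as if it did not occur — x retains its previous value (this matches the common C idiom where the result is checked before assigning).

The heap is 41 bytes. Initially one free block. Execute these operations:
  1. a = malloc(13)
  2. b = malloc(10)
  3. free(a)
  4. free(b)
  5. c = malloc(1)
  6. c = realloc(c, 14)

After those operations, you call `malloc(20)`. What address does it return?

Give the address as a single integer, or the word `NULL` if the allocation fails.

Op 1: a = malloc(13) -> a = 0; heap: [0-12 ALLOC][13-40 FREE]
Op 2: b = malloc(10) -> b = 13; heap: [0-12 ALLOC][13-22 ALLOC][23-40 FREE]
Op 3: free(a) -> (freed a); heap: [0-12 FREE][13-22 ALLOC][23-40 FREE]
Op 4: free(b) -> (freed b); heap: [0-40 FREE]
Op 5: c = malloc(1) -> c = 0; heap: [0-0 ALLOC][1-40 FREE]
Op 6: c = realloc(c, 14) -> c = 0; heap: [0-13 ALLOC][14-40 FREE]
malloc(20): first-fit scan over [0-13 ALLOC][14-40 FREE] -> 14

Answer: 14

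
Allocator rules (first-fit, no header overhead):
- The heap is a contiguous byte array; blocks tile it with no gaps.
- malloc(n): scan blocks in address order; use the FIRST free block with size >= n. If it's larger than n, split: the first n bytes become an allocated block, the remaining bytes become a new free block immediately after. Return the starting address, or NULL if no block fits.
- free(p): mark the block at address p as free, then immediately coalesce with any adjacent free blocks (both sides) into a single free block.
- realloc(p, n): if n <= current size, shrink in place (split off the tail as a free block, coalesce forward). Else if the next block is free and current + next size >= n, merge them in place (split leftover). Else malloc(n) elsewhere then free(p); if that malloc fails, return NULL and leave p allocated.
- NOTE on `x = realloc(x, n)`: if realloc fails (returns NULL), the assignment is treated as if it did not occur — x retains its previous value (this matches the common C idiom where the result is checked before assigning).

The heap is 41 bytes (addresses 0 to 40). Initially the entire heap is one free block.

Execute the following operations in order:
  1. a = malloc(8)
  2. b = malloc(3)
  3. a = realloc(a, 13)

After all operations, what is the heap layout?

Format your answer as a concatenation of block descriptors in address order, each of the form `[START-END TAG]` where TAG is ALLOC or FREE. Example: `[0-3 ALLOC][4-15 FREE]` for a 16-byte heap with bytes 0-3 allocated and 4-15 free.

Answer: [0-7 FREE][8-10 ALLOC][11-23 ALLOC][24-40 FREE]

Derivation:
Op 1: a = malloc(8) -> a = 0; heap: [0-7 ALLOC][8-40 FREE]
Op 2: b = malloc(3) -> b = 8; heap: [0-7 ALLOC][8-10 ALLOC][11-40 FREE]
Op 3: a = realloc(a, 13) -> a = 11; heap: [0-7 FREE][8-10 ALLOC][11-23 ALLOC][24-40 FREE]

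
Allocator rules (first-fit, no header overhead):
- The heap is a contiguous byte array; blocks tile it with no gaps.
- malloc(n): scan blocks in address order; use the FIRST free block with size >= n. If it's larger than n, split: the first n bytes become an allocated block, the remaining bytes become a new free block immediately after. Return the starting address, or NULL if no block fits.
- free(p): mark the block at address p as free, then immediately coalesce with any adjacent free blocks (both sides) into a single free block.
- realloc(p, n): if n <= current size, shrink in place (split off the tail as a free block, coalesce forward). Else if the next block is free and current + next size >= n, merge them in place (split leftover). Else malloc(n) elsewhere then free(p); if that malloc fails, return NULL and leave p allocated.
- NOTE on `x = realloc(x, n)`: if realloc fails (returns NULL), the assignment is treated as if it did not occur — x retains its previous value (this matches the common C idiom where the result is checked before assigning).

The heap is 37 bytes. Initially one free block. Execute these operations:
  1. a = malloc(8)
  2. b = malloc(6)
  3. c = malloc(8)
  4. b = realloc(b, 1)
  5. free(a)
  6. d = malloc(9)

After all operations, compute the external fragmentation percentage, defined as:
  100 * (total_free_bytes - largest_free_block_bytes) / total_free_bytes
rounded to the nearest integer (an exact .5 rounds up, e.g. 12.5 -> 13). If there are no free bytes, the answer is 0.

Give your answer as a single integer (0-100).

Answer: 58

Derivation:
Op 1: a = malloc(8) -> a = 0; heap: [0-7 ALLOC][8-36 FREE]
Op 2: b = malloc(6) -> b = 8; heap: [0-7 ALLOC][8-13 ALLOC][14-36 FREE]
Op 3: c = malloc(8) -> c = 14; heap: [0-7 ALLOC][8-13 ALLOC][14-21 ALLOC][22-36 FREE]
Op 4: b = realloc(b, 1) -> b = 8; heap: [0-7 ALLOC][8-8 ALLOC][9-13 FREE][14-21 ALLOC][22-36 FREE]
Op 5: free(a) -> (freed a); heap: [0-7 FREE][8-8 ALLOC][9-13 FREE][14-21 ALLOC][22-36 FREE]
Op 6: d = malloc(9) -> d = 22; heap: [0-7 FREE][8-8 ALLOC][9-13 FREE][14-21 ALLOC][22-30 ALLOC][31-36 FREE]
Free blocks: [8 5 6] total_free=19 largest=8 -> 100*(19-8)/19 = 1100/19 ≈ 57.895 -> rounds to 58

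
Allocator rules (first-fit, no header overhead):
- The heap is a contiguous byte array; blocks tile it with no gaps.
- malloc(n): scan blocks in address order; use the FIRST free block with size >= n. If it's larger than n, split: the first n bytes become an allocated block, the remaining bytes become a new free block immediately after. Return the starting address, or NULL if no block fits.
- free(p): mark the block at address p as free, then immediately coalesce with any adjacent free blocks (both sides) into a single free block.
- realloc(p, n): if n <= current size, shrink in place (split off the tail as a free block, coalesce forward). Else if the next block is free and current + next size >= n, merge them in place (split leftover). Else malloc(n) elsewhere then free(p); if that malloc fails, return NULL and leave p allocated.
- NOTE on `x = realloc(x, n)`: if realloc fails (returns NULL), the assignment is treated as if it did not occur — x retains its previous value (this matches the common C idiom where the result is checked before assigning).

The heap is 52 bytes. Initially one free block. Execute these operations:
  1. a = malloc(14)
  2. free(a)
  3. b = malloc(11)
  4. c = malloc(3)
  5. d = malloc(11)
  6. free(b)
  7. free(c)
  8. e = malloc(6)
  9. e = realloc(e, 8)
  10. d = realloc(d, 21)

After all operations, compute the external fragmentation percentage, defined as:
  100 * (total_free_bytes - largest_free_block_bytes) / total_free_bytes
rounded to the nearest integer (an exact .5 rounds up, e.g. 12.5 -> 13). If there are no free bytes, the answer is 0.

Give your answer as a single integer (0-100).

Answer: 26

Derivation:
Op 1: a = malloc(14) -> a = 0; heap: [0-13 ALLOC][14-51 FREE]
Op 2: free(a) -> (freed a); heap: [0-51 FREE]
Op 3: b = malloc(11) -> b = 0; heap: [0-10 ALLOC][11-51 FREE]
Op 4: c = malloc(3) -> c = 11; heap: [0-10 ALLOC][11-13 ALLOC][14-51 FREE]
Op 5: d = malloc(11) -> d = 14; heap: [0-10 ALLOC][11-13 ALLOC][14-24 ALLOC][25-51 FREE]
Op 6: free(b) -> (freed b); heap: [0-10 FREE][11-13 ALLOC][14-24 ALLOC][25-51 FREE]
Op 7: free(c) -> (freed c); heap: [0-13 FREE][14-24 ALLOC][25-51 FREE]
Op 8: e = malloc(6) -> e = 0; heap: [0-5 ALLOC][6-13 FREE][14-24 ALLOC][25-51 FREE]
Op 9: e = realloc(e, 8) -> e = 0; heap: [0-7 ALLOC][8-13 FREE][14-24 ALLOC][25-51 FREE]
Op 10: d = realloc(d, 21) -> d = 14; heap: [0-7 ALLOC][8-13 FREE][14-34 ALLOC][35-51 FREE]
Free blocks: [6 17] total_free=23 largest=17 -> 100*(23-17)/23 = 600/23 ≈ 26.087 -> rounds to 26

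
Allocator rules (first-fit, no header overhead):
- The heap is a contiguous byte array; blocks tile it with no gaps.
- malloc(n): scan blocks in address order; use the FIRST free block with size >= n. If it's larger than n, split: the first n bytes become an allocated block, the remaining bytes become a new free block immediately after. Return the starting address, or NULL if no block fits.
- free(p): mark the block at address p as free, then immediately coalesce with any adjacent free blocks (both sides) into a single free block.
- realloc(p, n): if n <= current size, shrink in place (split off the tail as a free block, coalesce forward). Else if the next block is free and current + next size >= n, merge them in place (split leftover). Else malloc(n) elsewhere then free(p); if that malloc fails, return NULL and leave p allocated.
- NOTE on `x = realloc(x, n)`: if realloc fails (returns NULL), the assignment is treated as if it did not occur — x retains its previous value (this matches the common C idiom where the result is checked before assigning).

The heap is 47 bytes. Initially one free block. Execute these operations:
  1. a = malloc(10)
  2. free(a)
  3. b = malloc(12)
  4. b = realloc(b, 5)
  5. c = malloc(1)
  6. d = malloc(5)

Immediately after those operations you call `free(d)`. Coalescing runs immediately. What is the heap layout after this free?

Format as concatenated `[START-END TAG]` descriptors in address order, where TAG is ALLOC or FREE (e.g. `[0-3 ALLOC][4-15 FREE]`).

Answer: [0-4 ALLOC][5-5 ALLOC][6-46 FREE]

Derivation:
Op 1: a = malloc(10) -> a = 0; heap: [0-9 ALLOC][10-46 FREE]
Op 2: free(a) -> (freed a); heap: [0-46 FREE]
Op 3: b = malloc(12) -> b = 0; heap: [0-11 ALLOC][12-46 FREE]
Op 4: b = realloc(b, 5) -> b = 0; heap: [0-4 ALLOC][5-46 FREE]
Op 5: c = malloc(1) -> c = 5; heap: [0-4 ALLOC][5-5 ALLOC][6-46 FREE]
Op 6: d = malloc(5) -> d = 6; heap: [0-4 ALLOC][5-5 ALLOC][6-10 ALLOC][11-46 FREE]
free(d): d = 6 -> block [6-10 ALLOC]; mark free, coalesce with adjacent free neighbors -> [0-4 ALLOC][5-5 ALLOC][6-46 FREE]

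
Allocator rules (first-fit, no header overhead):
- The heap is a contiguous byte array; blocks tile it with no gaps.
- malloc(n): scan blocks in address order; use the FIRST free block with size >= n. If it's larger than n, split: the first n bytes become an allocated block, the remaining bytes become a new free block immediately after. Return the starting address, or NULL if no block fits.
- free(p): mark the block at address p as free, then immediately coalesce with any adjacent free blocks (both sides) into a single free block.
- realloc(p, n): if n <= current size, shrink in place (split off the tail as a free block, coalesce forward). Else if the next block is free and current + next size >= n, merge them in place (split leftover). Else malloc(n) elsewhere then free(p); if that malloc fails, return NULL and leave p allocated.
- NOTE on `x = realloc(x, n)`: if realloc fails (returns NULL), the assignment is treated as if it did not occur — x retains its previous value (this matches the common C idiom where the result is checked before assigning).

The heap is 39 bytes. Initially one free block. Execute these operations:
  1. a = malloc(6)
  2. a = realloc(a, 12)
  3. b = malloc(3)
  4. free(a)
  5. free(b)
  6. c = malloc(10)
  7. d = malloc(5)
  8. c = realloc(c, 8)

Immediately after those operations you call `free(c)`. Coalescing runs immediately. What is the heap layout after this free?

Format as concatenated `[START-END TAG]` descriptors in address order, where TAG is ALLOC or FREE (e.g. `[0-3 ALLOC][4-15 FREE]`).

Op 1: a = malloc(6) -> a = 0; heap: [0-5 ALLOC][6-38 FREE]
Op 2: a = realloc(a, 12) -> a = 0; heap: [0-11 ALLOC][12-38 FREE]
Op 3: b = malloc(3) -> b = 12; heap: [0-11 ALLOC][12-14 ALLOC][15-38 FREE]
Op 4: free(a) -> (freed a); heap: [0-11 FREE][12-14 ALLOC][15-38 FREE]
Op 5: free(b) -> (freed b); heap: [0-38 FREE]
Op 6: c = malloc(10) -> c = 0; heap: [0-9 ALLOC][10-38 FREE]
Op 7: d = malloc(5) -> d = 10; heap: [0-9 ALLOC][10-14 ALLOC][15-38 FREE]
Op 8: c = realloc(c, 8) -> c = 0; heap: [0-7 ALLOC][8-9 FREE][10-14 ALLOC][15-38 FREE]
free(c): c = 0 -> block [0-7 ALLOC]; mark free, coalesce with adjacent free neighbors -> [0-9 FREE][10-14 ALLOC][15-38 FREE]

Answer: [0-9 FREE][10-14 ALLOC][15-38 FREE]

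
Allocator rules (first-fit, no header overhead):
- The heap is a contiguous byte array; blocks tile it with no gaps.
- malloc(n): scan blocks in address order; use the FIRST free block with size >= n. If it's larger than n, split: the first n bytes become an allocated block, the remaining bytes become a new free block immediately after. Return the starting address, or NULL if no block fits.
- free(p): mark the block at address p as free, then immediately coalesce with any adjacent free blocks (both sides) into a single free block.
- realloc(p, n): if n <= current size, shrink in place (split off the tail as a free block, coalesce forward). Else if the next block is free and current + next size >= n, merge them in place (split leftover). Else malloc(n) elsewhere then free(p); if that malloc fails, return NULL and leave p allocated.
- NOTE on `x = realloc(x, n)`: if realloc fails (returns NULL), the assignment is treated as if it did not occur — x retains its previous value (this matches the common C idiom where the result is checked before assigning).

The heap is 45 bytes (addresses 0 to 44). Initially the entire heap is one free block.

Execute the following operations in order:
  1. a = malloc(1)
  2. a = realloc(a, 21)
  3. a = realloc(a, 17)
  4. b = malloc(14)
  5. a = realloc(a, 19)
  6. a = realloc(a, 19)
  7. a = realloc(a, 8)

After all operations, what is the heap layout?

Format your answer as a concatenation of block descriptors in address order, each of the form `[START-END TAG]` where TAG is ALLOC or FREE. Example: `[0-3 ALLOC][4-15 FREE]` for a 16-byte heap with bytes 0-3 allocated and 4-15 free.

Answer: [0-7 ALLOC][8-16 FREE][17-30 ALLOC][31-44 FREE]

Derivation:
Op 1: a = malloc(1) -> a = 0; heap: [0-0 ALLOC][1-44 FREE]
Op 2: a = realloc(a, 21) -> a = 0; heap: [0-20 ALLOC][21-44 FREE]
Op 3: a = realloc(a, 17) -> a = 0; heap: [0-16 ALLOC][17-44 FREE]
Op 4: b = malloc(14) -> b = 17; heap: [0-16 ALLOC][17-30 ALLOC][31-44 FREE]
Op 5: a = realloc(a, 19) -> NULL (a unchanged); heap: [0-16 ALLOC][17-30 ALLOC][31-44 FREE]
Op 6: a = realloc(a, 19) -> NULL (a unchanged); heap: [0-16 ALLOC][17-30 ALLOC][31-44 FREE]
Op 7: a = realloc(a, 8) -> a = 0; heap: [0-7 ALLOC][8-16 FREE][17-30 ALLOC][31-44 FREE]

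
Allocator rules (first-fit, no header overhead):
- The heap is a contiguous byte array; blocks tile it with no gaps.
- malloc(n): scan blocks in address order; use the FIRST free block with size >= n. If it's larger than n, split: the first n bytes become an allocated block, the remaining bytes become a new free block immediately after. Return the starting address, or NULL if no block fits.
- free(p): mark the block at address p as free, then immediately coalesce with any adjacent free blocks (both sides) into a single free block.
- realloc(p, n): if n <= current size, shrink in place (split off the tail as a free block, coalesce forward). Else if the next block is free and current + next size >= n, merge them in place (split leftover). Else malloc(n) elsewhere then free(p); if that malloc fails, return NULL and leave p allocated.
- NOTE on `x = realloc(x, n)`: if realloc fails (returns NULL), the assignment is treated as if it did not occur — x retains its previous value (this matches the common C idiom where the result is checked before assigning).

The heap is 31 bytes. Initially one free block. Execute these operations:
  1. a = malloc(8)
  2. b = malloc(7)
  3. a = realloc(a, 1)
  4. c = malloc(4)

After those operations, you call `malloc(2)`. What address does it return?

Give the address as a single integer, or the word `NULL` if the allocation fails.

Answer: 5

Derivation:
Op 1: a = malloc(8) -> a = 0; heap: [0-7 ALLOC][8-30 FREE]
Op 2: b = malloc(7) -> b = 8; heap: [0-7 ALLOC][8-14 ALLOC][15-30 FREE]
Op 3: a = realloc(a, 1) -> a = 0; heap: [0-0 ALLOC][1-7 FREE][8-14 ALLOC][15-30 FREE]
Op 4: c = malloc(4) -> c = 1; heap: [0-0 ALLOC][1-4 ALLOC][5-7 FREE][8-14 ALLOC][15-30 FREE]
malloc(2): first-fit scan over [0-0 ALLOC][1-4 ALLOC][5-7 FREE][8-14 ALLOC][15-30 FREE] -> 5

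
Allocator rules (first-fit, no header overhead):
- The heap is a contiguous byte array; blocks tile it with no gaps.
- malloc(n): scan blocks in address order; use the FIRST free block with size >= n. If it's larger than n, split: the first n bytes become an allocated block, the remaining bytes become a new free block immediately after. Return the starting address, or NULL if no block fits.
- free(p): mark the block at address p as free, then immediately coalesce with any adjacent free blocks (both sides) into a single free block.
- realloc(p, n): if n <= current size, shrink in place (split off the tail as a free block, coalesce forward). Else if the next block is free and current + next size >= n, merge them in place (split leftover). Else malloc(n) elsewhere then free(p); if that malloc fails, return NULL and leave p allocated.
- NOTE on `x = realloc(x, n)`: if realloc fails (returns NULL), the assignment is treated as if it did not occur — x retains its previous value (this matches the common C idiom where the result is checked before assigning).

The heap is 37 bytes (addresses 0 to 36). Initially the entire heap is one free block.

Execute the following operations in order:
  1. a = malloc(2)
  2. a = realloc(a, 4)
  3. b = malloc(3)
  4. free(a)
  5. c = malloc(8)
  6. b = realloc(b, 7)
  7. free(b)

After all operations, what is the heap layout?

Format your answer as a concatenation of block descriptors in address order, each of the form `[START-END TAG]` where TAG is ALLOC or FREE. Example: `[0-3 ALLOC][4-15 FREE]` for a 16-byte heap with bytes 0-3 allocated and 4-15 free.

Op 1: a = malloc(2) -> a = 0; heap: [0-1 ALLOC][2-36 FREE]
Op 2: a = realloc(a, 4) -> a = 0; heap: [0-3 ALLOC][4-36 FREE]
Op 3: b = malloc(3) -> b = 4; heap: [0-3 ALLOC][4-6 ALLOC][7-36 FREE]
Op 4: free(a) -> (freed a); heap: [0-3 FREE][4-6 ALLOC][7-36 FREE]
Op 5: c = malloc(8) -> c = 7; heap: [0-3 FREE][4-6 ALLOC][7-14 ALLOC][15-36 FREE]
Op 6: b = realloc(b, 7) -> b = 15; heap: [0-6 FREE][7-14 ALLOC][15-21 ALLOC][22-36 FREE]
Op 7: free(b) -> (freed b); heap: [0-6 FREE][7-14 ALLOC][15-36 FREE]

Answer: [0-6 FREE][7-14 ALLOC][15-36 FREE]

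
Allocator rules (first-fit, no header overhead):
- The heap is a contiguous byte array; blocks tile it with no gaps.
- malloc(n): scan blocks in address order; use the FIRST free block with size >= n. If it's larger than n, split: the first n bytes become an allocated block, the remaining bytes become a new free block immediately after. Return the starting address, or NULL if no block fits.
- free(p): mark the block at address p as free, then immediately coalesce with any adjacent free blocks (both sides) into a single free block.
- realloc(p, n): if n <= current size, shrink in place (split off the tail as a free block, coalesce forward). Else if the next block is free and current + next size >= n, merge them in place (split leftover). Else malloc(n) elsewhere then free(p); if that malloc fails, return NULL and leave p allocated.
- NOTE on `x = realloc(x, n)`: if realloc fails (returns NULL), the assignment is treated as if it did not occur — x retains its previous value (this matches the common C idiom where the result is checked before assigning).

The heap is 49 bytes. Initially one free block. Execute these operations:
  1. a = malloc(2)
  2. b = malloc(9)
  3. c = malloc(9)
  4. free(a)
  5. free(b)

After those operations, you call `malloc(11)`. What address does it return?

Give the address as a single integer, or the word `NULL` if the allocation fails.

Answer: 0

Derivation:
Op 1: a = malloc(2) -> a = 0; heap: [0-1 ALLOC][2-48 FREE]
Op 2: b = malloc(9) -> b = 2; heap: [0-1 ALLOC][2-10 ALLOC][11-48 FREE]
Op 3: c = malloc(9) -> c = 11; heap: [0-1 ALLOC][2-10 ALLOC][11-19 ALLOC][20-48 FREE]
Op 4: free(a) -> (freed a); heap: [0-1 FREE][2-10 ALLOC][11-19 ALLOC][20-48 FREE]
Op 5: free(b) -> (freed b); heap: [0-10 FREE][11-19 ALLOC][20-48 FREE]
malloc(11): first-fit scan over [0-10 FREE][11-19 ALLOC][20-48 FREE] -> 0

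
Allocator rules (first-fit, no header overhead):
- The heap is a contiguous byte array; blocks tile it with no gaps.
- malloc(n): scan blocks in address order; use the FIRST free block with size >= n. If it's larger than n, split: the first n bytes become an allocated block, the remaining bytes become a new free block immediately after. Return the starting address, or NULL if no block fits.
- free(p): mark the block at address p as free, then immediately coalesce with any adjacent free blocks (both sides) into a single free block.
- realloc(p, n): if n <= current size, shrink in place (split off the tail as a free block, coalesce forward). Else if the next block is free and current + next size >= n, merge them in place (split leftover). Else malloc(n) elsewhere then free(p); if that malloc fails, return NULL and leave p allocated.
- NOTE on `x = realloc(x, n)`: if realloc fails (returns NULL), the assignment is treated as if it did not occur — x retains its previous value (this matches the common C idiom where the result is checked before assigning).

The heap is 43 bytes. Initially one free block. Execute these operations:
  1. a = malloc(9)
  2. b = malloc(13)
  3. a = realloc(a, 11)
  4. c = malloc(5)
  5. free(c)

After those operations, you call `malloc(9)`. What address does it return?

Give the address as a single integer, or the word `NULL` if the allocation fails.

Op 1: a = malloc(9) -> a = 0; heap: [0-8 ALLOC][9-42 FREE]
Op 2: b = malloc(13) -> b = 9; heap: [0-8 ALLOC][9-21 ALLOC][22-42 FREE]
Op 3: a = realloc(a, 11) -> a = 22; heap: [0-8 FREE][9-21 ALLOC][22-32 ALLOC][33-42 FREE]
Op 4: c = malloc(5) -> c = 0; heap: [0-4 ALLOC][5-8 FREE][9-21 ALLOC][22-32 ALLOC][33-42 FREE]
Op 5: free(c) -> (freed c); heap: [0-8 FREE][9-21 ALLOC][22-32 ALLOC][33-42 FREE]
malloc(9): first-fit scan over [0-8 FREE][9-21 ALLOC][22-32 ALLOC][33-42 FREE] -> 0

Answer: 0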